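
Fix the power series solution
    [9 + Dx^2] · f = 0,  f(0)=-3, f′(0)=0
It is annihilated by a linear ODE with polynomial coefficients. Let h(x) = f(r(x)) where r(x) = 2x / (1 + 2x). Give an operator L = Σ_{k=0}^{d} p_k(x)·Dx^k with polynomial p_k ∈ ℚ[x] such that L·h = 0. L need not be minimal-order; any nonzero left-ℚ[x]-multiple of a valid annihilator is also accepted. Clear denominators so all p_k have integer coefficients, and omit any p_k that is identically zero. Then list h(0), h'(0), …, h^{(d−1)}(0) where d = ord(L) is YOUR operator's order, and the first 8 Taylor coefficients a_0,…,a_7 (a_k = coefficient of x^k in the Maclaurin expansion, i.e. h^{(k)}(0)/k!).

f: a_k = -3, 0, 27/2, 0, -81/8, 0, 243/80, 0, …
Substitute x→r, Dx→(1/r')Dx; clear ⇒ L₀.
L = 36 + (4 + 24·x + 48·x^2 + 32·x^3)·Dx + (1 + 8·x + 24·x^2 + 32·x^3 + 16·x^4)·Dx^2  (order 2).
h: a_k = -3, 0, 54, -216, 486, -432, -9828/5, 66096/5, …
ICs: h(0) = -3, h′(0) = 0.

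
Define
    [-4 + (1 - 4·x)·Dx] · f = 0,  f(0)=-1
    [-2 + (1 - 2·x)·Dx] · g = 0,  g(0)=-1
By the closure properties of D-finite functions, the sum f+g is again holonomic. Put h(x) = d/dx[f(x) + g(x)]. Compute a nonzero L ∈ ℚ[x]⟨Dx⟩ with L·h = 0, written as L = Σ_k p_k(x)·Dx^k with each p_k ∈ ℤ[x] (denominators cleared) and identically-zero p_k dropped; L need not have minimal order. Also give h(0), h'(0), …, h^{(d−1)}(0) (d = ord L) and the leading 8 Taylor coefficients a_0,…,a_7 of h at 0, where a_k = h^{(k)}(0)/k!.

L = 48 + (-18 + 48·x)·Dx + (1 - 6·x + 8·x^2)·Dx^2  (order 2).
h: a_k = -6, -40, -216, -1088, -5280, -24960, -115584, -526336, …
ICs: h(0) = -6, h′(0) = -40.

f: a_k = -1, -4, -16, -64, -256, -1024, -4096, -16384, …
g: a_k = -1, -2, -4, -8, -16, -32, -64, -128, …
Sum ⇒ L₀ = lclm(L_f,L_g) in ℚ(x)⟨Dx⟩.
h=h₀': d/dx-closure on L₀ ⇒ L.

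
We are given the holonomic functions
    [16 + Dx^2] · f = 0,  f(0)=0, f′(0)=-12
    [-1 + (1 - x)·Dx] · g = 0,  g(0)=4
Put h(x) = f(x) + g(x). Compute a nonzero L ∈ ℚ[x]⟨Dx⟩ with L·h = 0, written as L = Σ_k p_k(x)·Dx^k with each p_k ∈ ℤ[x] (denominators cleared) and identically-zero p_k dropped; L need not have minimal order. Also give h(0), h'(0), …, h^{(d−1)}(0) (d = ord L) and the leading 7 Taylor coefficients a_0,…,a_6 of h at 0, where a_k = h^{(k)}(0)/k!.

L = (-176 + 256·x - 128·x^2) + (144 - 400·x + 384·x^2 - 128·x^3)·Dx + (-11 + 16·x - 8·x^2)·Dx^2 + (9 - 25·x + 24·x^2 - 8·x^3)·Dx^3  (order 3).
h: a_k = 4, -8, 4, 36, 4, -108/5, 4, …
ICs: h(0) = 4, h′(0) = -8, h′′(0) = 8.

f: a_k = 0, -12, 0, 32, 0, -128/5, 0, …
g: a_k = 4, 4, 4, 4, 4, 4, 4, …
Sum ⇒ L₀ = lclm(L_f,L_g) in ℚ(x)⟨Dx⟩.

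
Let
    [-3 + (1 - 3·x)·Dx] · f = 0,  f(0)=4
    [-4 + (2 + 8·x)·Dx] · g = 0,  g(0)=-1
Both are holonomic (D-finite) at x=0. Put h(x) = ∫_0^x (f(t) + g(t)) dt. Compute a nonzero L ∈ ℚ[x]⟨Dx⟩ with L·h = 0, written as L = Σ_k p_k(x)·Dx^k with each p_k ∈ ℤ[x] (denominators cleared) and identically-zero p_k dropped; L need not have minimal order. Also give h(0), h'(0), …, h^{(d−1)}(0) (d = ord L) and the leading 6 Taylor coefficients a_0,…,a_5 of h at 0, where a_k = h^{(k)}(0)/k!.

L = (-48 - 108·x)·Dx + (22 + 120·x + 324·x^2)·Dx^2 + (-1 - 19·x - 6·x^2 + 216·x^3)·Dx^3  (order 3).
h: a_k = 0, 3, 5, 38/3, 26, 334/5, …
ICs: h(0) = 0, h′(0) = 3, h′′(0) = 10.

f: a_k = 4, 12, 36, 108, 324, 972, …
g: a_k = -1, -2, 2, -4, 10, -28, …
Sum ⇒ L₀ = lclm(L_f,L_g) in ℚ(x)⟨Dx⟩.
Integrate: L := L₀·Dx.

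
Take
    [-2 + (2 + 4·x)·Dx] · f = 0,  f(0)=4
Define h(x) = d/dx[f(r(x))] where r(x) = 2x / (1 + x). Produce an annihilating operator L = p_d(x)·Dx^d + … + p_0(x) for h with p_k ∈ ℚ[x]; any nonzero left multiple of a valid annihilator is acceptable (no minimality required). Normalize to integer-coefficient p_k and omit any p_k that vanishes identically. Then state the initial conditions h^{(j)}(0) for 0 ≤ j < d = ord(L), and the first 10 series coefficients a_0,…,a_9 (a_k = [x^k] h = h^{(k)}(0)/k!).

L = (-4 - 10·x) + (-1 - 6·x - 5·x^2)·Dx  (order 1).
h: a_k = 8, -32, 120, -480, 2040, -9024, 40936, -188800, 880920, -4145760, …
ICs: h(0) = 8.

f: a_k = 4, 4, -2, 2, -5/2, 7/2, -21/4, 33/4, -429/32, 715/32, …
Change of var in L_f (x↦r) gives L₀.
h=h₀': d/dx-closure on L₀ ⇒ L.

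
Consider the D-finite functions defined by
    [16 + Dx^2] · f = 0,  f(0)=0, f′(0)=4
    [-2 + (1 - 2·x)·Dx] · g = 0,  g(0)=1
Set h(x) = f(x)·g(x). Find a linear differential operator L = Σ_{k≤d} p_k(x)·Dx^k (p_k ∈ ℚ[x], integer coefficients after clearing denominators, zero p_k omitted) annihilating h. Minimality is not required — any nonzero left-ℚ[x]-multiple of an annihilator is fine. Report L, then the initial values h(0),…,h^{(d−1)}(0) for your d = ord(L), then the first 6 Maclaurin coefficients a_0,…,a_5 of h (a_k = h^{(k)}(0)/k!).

L = (-16 + 32·x) + 4·Dx + (-1 + 2·x)·Dx^2  (order 2).
h: a_k = 0, 4, 8, 16/3, 32/3, 448/15, …
ICs: h(0) = 0, h′(0) = 4.

f: a_k = 0, 4, 0, -32/3, 0, 128/15, …
g: a_k = 1, 2, 4, 8, 16, 32, …
L₀ := L_f ⊗_s L_g (sym. prod.), ord ≤ 2.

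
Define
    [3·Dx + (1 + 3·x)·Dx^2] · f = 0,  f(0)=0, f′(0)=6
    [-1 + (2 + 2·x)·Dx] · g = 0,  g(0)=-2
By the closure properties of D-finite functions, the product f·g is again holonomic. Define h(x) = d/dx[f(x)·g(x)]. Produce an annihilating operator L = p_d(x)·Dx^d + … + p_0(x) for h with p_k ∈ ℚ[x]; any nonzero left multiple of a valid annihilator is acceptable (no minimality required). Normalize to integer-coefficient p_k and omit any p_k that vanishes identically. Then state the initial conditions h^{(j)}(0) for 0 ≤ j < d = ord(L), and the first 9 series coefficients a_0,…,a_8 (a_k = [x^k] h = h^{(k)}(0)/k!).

f: a_k = 0, 6, -9, 18, -81/2, 486/5, -243, 4374/7, -6561/4, …
g: a_k = -2, -1, 1/4, -1/8, 5/64, -7/128, 21/512, -33/1024, 429/16384, …
Product ⇒ symmetric product L₀, ord ≤ 2.
Differentiate: ansatz ord ≤ ord L₀ ⇒ L.
L = (-13 - 6·x + 3·x^2) + (-32 - 56·x + 24·x^3)·Dx + (-4 - 16·x - 8·x^2 + 16·x^3 + 12·x^4)·Dx^2  (order 2).
h: a_k = -12, 24, -153/2, 240, -23649/32, 180189/80, -8737857/1280, 11549583/560, -3566309391/57344, …
ICs: h(0) = -12, h′(0) = 24.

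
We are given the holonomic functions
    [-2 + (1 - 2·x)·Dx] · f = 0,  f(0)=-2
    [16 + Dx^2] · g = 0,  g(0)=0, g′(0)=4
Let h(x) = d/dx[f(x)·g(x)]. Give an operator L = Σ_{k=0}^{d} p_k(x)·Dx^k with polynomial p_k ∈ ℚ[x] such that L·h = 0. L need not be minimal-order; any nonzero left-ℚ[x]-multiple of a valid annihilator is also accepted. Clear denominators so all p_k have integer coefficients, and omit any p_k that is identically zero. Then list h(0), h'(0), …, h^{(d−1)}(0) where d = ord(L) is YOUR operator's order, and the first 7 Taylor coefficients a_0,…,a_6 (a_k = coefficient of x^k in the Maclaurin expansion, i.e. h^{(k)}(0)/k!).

f: a_k = -2, -4, -8, -16, -32, -64, -128, …
g: a_k = 0, 4, 0, -32/3, 0, 128/15, 0, …
f·g: L₀ = L_f ⊗_s L_g, ord ≤ 1·2.
h=h₀': d/dx-closure on L₀ ⇒ L.
L = (8 - 64·x + 64·x^2) + (-4 + 8·x)·Dx + (1 - 4·x + 4·x^2)·Dx^2  (order 2).
h: a_k = -8, -32, -32, -256/3, -896/3, -3584/5, -73216/45, …
ICs: h(0) = -8, h′(0) = -32.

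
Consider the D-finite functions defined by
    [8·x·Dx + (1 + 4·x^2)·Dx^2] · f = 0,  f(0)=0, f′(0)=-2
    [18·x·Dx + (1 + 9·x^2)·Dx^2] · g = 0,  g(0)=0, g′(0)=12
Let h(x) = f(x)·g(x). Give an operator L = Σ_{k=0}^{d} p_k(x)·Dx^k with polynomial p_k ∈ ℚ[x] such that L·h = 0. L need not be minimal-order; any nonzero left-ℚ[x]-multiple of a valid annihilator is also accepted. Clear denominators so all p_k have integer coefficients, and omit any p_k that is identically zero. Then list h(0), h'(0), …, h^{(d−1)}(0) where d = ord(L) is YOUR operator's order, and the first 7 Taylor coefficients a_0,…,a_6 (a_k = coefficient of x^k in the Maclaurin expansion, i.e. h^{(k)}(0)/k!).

f: a_k = 0, -2, 0, 8/3, 0, -32/5, 0, …
g: a_k = 0, 12, 0, -36, 0, 972/5, 0, …
L₀ := L_f ⊗_s L_g (sym. prod.), ord ≤ 4.
L = (-864·x - 18720·x^3 - 82944·x^5 + 134784·x^7 + 1119744·x^9)·Dx + (-52 - 3036·x^2 - 33696·x^4 - 72576·x^6 + 471744·x^8 + 1679616·x^10)·Dx^2 + (-104·x - 2072·x^3 - 11232·x^5 + 13968·x^7 + 269568·x^9 + 559872·x^11)·Dx^3 + (-1 - 26·x^2 - 205·x^4 + 7380·x^8 + 33696·x^10 + 46656·x^12)·Dx^4  (order 4).
h: a_k = 0, 0, -24, 0, 104, 0, -2808/5, …
ICs: h(0) = 0, h′(0) = 0, h′′(0) = -48, h′′′(0) = 0.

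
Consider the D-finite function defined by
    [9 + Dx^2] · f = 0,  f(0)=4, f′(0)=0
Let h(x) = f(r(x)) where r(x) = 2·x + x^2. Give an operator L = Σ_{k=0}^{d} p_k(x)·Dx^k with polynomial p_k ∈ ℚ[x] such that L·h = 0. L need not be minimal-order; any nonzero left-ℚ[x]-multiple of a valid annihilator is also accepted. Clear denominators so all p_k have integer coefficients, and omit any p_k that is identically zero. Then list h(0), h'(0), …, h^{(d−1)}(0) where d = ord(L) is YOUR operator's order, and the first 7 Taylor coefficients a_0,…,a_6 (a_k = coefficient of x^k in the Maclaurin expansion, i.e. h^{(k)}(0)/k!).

f: a_k = 4, 0, -18, 0, 27/2, 0, -81/20, …
L₀ from L_f via x↦r, Dx↦r'^{-1}Dx.
L = (36 + 108·x + 108·x^2 + 36·x^3) - Dx + (1 + x)·Dx^2  (order 2).
h: a_k = 4, 0, -72, -72, 198, 432, 324/5, …
ICs: h(0) = 4, h′(0) = 0.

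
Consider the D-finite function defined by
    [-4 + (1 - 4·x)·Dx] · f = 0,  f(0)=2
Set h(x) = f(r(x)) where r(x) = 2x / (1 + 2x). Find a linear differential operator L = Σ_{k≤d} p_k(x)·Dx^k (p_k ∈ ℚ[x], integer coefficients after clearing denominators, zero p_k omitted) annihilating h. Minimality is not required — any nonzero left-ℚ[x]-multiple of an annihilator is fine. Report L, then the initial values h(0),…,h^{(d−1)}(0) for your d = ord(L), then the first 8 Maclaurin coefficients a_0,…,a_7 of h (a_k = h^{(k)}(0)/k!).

f: a_k = 2, 8, 32, 128, 512, 2048, 8192, 32768, …
Change of var in L_f (x↦r) gives L₀.
L = 8 + (-1 + 4·x + 12·x^2)·Dx  (order 1).
h: a_k = 2, 16, 96, 576, 3456, 20736, 124416, 746496, …
ICs: h(0) = 2.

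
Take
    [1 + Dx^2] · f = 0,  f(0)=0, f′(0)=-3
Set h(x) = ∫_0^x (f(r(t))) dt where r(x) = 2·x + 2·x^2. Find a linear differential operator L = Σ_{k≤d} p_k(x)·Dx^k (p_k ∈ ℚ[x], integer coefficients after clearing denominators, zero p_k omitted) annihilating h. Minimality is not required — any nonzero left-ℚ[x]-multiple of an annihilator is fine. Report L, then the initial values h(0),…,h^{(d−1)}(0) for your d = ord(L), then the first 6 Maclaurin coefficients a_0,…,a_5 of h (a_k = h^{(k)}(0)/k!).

f: a_k = 0, -3, 0, 1/2, 0, -1/40, …
f∘r: x↦r, Dx↦Dx/r' in L_f ⇒ L₀.
h=∫₀ˣh₀: take L = L₀·Dx.
L = (4 + 24·x + 48·x^2 + 32·x^3)·Dx - 2·Dx^2 + (1 + 2·x)·Dx^3  (order 3).
h: a_k = 0, 0, -3, -2, 1, 12/5, …
ICs: h(0) = 0, h′(0) = 0, h′′(0) = -6.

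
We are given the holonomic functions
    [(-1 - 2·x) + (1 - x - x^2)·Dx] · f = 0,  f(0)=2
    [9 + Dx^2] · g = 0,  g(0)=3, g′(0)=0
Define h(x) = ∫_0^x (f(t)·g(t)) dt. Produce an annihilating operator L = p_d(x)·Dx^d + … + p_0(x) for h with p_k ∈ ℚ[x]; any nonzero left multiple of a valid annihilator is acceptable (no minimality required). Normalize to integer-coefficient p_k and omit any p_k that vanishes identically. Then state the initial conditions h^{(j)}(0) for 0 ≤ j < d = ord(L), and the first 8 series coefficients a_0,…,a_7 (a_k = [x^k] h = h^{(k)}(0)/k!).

f: a_k = 2, 2, 4, 6, 10, 16, 26, 42, …
g: a_k = 3, 0, -27/2, 0, 81/8, 0, -243/80, 0, …
h₀=f·g: eliminate ⇒ L₀, order ≤ 1·2.
∫: right-multiply L₀ by Dx.
L = (-7 + 9·x + 9·x^2)·Dx + (2 + 4·x)·Dx^2 + (-1 + x + x^2)·Dx^3  (order 3).
h: a_k = 0, 6, 3, -5, -9/4, -3/4, -17/8, -129/40, …
ICs: h(0) = 0, h′(0) = 6, h′′(0) = 6.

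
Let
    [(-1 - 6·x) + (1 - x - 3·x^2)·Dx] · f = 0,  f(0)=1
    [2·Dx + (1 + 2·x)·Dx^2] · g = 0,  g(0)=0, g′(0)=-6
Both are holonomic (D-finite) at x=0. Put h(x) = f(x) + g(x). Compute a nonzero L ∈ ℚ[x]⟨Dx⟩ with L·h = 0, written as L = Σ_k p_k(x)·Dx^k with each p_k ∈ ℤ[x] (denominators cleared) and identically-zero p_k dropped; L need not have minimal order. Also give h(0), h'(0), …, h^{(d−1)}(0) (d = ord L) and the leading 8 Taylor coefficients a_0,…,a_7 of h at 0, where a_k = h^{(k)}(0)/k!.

f: a_k = 1, 1, 4, 7, 19, 40, 97, 217, …
g: a_k = 0, -6, 6, -8, 12, -96/5, 32, -384/7, …
Sum ⇒ L₀ = lclm(L_f,L_g) in ℚ(x)⟨Dx⟩.
L = (74 + 412·x + 948·x^2 + 864·x^3 + 648·x^4)·Dx + (17 + 212·x + 890·x^2 + 1644·x^3 + 1764·x^4 + 1080·x^5)·Dx^2 + (-5 - 27·x - 33·x^2 + 68·x^3 + 276·x^4 + 396·x^5 + 216·x^6)·Dx^3  (order 3).
h: a_k = 1, -5, 10, -1, 31, 104/5, 129, 1135/7, …
ICs: h(0) = 1, h′(0) = -5, h′′(0) = 20.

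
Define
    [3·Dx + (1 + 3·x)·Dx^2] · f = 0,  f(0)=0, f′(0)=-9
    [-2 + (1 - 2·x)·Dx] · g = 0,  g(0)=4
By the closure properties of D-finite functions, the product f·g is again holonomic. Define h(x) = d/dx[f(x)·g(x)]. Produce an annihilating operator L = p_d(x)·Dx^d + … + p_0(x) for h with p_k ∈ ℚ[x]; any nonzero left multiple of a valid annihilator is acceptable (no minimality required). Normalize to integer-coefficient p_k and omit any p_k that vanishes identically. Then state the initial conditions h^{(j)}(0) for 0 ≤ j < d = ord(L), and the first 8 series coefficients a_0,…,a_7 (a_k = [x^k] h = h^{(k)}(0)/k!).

f: a_k = 0, -9, 27/2, -27, 243/4, -729/5, 729/2, -6561/7, …
g: a_k = 4, 8, 16, 32, 64, 128, 256, 512, …
h₀=f·g: eliminate ⇒ L₀, order ≤ 2·1.
Derive L from L₀ (diff closure).
L = 24 + 30·x·Dx + (-1 - x + 6·x^2)·Dx^2  (order 2).
h: a_k = -36, -36, -432, -180, -3366, 3348/5, -123408/5, 781092/35, …
ICs: h(0) = -36, h′(0) = -36.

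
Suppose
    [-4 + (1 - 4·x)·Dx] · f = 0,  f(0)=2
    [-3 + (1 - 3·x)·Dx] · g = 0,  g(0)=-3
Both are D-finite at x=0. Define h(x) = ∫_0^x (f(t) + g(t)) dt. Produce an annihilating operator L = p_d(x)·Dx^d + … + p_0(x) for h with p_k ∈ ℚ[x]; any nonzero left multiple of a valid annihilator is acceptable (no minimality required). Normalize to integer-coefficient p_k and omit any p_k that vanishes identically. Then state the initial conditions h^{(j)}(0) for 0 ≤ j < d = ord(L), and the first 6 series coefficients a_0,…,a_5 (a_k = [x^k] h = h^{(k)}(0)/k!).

f: a_k = 2, 8, 32, 128, 512, 2048, …
g: a_k = -3, -9, -27, -81, -243, -729, …
Weyl lclm of L_f,L_g ⇒ L₀ (ord ≤ 2).
h=∫h₀ ⇒ L = L₀·Dx.
L = -24·Dx + (14 - 48·x)·Dx^2 + (-1 + 7·x - 12·x^2)·Dx^3  (order 3).
h: a_k = 0, -1, -1/2, 5/3, 47/4, 269/5, …
ICs: h(0) = 0, h′(0) = -1, h′′(0) = -1.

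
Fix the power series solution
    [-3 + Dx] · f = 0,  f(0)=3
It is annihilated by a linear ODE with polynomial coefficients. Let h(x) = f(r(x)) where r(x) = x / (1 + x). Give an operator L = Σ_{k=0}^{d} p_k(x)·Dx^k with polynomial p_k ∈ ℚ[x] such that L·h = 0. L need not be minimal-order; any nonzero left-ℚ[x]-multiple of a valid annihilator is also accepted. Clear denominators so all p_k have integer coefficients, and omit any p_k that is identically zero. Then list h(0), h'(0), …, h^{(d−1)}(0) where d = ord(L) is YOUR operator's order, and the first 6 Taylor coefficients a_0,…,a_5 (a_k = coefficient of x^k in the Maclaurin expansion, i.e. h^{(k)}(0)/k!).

L = -3 + (1 + 2·x + x^2)·Dx  (order 1).
h: a_k = 3, 9, 9/2, -9/2, 9/8, 63/40, …
ICs: h(0) = 3.

f: a_k = 3, 9, 27/2, 27/2, 81/8, 243/40, …
L₀ from L_f via x↦r, Dx↦r'^{-1}Dx.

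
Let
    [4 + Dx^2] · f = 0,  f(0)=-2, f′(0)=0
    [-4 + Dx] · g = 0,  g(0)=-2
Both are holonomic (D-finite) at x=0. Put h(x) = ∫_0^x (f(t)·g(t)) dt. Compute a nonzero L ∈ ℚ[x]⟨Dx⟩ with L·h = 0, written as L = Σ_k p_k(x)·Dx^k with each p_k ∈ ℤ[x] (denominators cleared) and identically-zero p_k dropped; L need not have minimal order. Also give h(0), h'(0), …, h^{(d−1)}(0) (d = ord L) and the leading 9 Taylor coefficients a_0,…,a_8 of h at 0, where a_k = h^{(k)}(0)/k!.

L = 20·Dx - 8·Dx^2 + Dx^3  (order 3).
h: a_k = 0, 4, 8, 8, 8/3, -56/15, -304/45, -208/35, -1112/315, …
ICs: h(0) = 0, h′(0) = 4, h′′(0) = 16.

f: a_k = -2, 0, 4, 0, -4/3, 0, 8/45, 0, -4/315, …
g: a_k = -2, -8, -16, -64/3, -64/3, -256/15, -512/45, -2048/315, -1024/315, …
Sym-product of L_f,L_g gives L₀ (≤ ord 2).
Integrate: L := L₀·Dx.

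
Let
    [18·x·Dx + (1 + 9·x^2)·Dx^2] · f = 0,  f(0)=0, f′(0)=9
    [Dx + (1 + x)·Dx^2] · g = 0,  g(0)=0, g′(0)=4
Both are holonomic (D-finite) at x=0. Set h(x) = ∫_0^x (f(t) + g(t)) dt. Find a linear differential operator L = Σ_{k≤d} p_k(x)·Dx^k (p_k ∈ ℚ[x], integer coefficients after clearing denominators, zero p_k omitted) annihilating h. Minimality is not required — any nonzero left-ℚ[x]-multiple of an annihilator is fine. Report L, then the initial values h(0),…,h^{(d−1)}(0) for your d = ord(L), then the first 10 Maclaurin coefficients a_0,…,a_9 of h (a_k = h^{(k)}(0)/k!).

f: a_k = 0, 9, 0, -27, 0, 729/5, 0, -6561/7, 0, 6561, …
g: a_k = 0, 4, -2, 4/3, -1, 4/5, -2/3, 4/7, -1/2, 4/9, …
Weyl lclm of L_f,L_g ⇒ L₀ (ord ≤ 4).
Integrate: L := L₀·Dx.
L = (-18 - 54·x + 486·x^2 + 162·x^3)·Dx^2 + (-20 - 36·x + 432·x^2 + 972·x^3 + 324·x^4)·Dx^3 + (-1 + 17·x + 18·x^2 + 162·x^3 + 243·x^4 + 81·x^5)·Dx^4  (order 4).
h: a_k = 0, 0, 13/2, -2/3, -77/12, -1/5, 733/30, -2/21, -6557/56, -1/18, …
ICs: h(0) = 0, h′(0) = 0, h′′(0) = 13, h′′′(0) = -4.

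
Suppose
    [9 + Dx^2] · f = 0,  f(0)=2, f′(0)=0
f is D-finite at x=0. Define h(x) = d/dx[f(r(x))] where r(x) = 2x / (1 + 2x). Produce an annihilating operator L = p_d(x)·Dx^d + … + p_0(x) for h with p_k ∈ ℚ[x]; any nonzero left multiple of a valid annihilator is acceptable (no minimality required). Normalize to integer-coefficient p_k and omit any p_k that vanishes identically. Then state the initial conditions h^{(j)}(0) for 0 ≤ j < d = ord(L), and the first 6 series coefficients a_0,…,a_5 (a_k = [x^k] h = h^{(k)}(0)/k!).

L = (60 + 96·x + 96·x^2) + (12 + 72·x + 144·x^2 + 96·x^3)·Dx + (1 + 8·x + 24·x^2 + 32·x^3 + 16·x^4)·Dx^2  (order 2).
h: a_k = 0, -72, 432, -1296, 1440, 39312/5, …
ICs: h(0) = 0, h′(0) = -72.

f: a_k = 2, 0, -9, 0, 27/4, 0, …
Change of var in L_f (x↦r) gives L₀.
Differentiate: ansatz ord ≤ ord L₀ ⇒ L.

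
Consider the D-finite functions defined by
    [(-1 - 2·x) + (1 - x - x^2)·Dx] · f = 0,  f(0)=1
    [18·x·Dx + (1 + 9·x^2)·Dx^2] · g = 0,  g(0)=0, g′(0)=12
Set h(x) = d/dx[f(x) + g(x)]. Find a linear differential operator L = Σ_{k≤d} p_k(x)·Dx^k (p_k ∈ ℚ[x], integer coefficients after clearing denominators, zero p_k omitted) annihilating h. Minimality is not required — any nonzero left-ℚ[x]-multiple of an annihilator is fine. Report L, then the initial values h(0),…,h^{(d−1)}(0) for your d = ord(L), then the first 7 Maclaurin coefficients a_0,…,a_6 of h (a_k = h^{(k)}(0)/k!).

f: a_k = 1, 1, 2, 3, 5, 8, 13, …
g: a_k = 0, 12, 0, -36, 0, 972/5, 0, …
f+g: L₀ = lclm(L_f,L_g), ord ≤ 1+2.
h₀' ⇒ L via d/dx closure of L₀.
L = (-36 + 144·x + 1440·x^2 + 2376·x^3 + 3186·x^4 + 486·x^6) + (18 + 24·x - 108·x^2 + 444·x^3 + 2313·x^4 + 2178·x^5 + 243·x^6 + 486·x^7)·Dx + (-2 - 10·x - 34·x^2 - 48·x^3 - 123·x^4 + 387·x^5 + 198·x^6 + 81·x^7 + 81·x^8)·Dx^2  (order 2).
h: a_k = 13, 4, -99, 20, 1012, 78, -8601, …
ICs: h(0) = 13, h′(0) = 4.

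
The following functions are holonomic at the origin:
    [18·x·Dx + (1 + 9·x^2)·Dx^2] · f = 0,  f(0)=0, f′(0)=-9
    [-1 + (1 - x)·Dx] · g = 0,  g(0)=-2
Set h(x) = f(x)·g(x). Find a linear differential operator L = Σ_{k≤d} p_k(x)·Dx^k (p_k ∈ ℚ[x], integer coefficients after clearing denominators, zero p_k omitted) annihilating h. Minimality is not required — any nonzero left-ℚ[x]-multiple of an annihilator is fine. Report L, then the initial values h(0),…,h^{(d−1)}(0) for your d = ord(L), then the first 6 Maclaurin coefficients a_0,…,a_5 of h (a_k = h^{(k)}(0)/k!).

f: a_k = 0, -9, 0, 27, 0, -729/5, …
g: a_k = -2, -2, -2, -2, -2, -2, …
Product ⇒ symmetric product L₀, ord ≤ 2.
L = 18·x + (2 - 18·x + 36·x^2)·Dx + (-1 + x - 9·x^2 + 9·x^3)·Dx^2  (order 2).
h: a_k = 0, 18, 18, -36, -36, 1278/5, …
ICs: h(0) = 0, h′(0) = 18.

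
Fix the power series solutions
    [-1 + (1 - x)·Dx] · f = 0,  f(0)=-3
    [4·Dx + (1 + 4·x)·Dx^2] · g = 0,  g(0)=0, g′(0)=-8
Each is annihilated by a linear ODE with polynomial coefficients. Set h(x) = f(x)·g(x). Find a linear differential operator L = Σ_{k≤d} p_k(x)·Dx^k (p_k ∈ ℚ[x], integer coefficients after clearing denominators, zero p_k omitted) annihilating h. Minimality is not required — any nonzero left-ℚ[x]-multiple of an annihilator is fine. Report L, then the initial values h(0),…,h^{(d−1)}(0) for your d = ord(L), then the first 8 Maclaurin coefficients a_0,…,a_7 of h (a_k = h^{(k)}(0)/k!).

L = 4 + (-2 + 12·x)·Dx + (-1 - 3·x + 4·x^2)·Dx^2  (order 2).
h: a_k = 0, 24, -24, 104, -280, 4744/5, -15736/5, 381368/35, …
ICs: h(0) = 0, h′(0) = 24.

f: a_k = -3, -3, -3, -3, -3, -3, -3, -3, …
g: a_k = 0, -8, 16, -128/3, 128, -2048/5, 4096/3, -32768/7, …
Sym-product of L_f,L_g gives L₀ (≤ ord 2).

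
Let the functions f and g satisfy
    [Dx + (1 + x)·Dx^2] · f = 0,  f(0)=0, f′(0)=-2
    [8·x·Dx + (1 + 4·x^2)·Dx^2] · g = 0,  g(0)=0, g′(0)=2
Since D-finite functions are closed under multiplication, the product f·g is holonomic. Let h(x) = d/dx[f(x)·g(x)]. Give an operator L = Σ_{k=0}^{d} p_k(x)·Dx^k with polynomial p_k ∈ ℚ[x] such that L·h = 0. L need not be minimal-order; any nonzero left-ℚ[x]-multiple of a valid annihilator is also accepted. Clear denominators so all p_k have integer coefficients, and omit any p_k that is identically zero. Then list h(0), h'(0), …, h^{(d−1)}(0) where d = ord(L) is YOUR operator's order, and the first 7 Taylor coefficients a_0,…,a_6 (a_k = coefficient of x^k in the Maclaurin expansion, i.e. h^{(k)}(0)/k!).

f: a_k = 0, -2, 1, -2/3, 1/2, -2/5, 1/3, …
g: a_k = 0, 2, 0, -8/3, 0, 32/5, 0, …
Product ⇒ symmetric product L₀, ord ≤ 4.
h=h₀': d/dx-closure on L₀ ⇒ L.
L = (288 + 560·x + 3584·x^2 + 8640·x^3 + 7680·x^4 + 3328·x^5 + 1024·x^7) + (258 + 1840·x + 6992·x^2 + 19264·x^3 + 29440·x^4 + 23808·x^5 + 8960·x^6 + 3072·x^7 + 3584·x^8)·Dx + (36 + 628·x + 2496·x^2 + 6192·x^3 + 12288·x^4 + 15936·x^5 + 12288·x^6 + 5376·x^7 + 3072·x^8 + 2048·x^9)·Dx^2 + (17 + 66·x + 241·x^2 + 608·x^3 + 1152·x^4 + 1728·x^5 + 2016·x^6 + 1536·x^7 + 768·x^8 + 512·x^9 + 256·x^10)·Dx^3  (order 3).
h: a_k = 0, -8, 6, 16, -25/3, -1064/15, 602/15, …
ICs: h(0) = 0, h′(0) = -8, h′′(0) = 12.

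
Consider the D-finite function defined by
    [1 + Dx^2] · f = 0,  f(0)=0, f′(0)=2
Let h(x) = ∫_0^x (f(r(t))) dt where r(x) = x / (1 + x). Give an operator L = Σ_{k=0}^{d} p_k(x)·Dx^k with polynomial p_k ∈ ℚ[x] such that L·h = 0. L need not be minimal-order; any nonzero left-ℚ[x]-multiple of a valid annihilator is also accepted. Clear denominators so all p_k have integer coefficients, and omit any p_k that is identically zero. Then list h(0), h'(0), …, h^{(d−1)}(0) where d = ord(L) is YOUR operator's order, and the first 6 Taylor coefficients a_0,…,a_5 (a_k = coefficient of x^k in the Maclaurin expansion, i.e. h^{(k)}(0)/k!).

L = Dx + (2 + 6·x + 6·x^2 + 2·x^3)·Dx^2 + (1 + 4·x + 6·x^2 + 4·x^3 + x^4)·Dx^3  (order 3).
h: a_k = 0, 0, 1, -2/3, 5/12, -1/5, …
ICs: h(0) = 0, h′(0) = 0, h′′(0) = 2.

f: a_k = 0, 2, 0, -1/3, 0, 1/60, …
L₀ from L_f via x↦r, Dx↦r'^{-1}Dx.
h=∫h₀ ⇒ L = L₀·Dx.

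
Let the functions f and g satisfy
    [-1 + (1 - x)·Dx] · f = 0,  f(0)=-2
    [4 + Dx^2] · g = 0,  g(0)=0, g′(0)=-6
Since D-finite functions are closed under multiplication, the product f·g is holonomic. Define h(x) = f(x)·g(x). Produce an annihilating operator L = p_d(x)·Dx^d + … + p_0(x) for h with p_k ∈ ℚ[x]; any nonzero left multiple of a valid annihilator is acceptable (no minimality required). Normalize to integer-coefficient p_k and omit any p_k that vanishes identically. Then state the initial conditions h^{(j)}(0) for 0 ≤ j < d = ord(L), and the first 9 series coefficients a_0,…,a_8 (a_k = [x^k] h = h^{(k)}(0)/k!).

f: a_k = -2, -2, -2, -2, -2, -2, -2, -2, -2, …
g: a_k = 0, -6, 0, 4, 0, -4/5, 0, 8/105, 0, …
Product ⇒ symmetric product L₀, ord ≤ 2.
L = (-4 + 4·x) + 2·Dx + (-1 + x)·Dx^2  (order 2).
h: a_k = 0, 12, 12, 4, 4, 28/5, 28/5, 572/105, 572/105, …
ICs: h(0) = 0, h′(0) = 12.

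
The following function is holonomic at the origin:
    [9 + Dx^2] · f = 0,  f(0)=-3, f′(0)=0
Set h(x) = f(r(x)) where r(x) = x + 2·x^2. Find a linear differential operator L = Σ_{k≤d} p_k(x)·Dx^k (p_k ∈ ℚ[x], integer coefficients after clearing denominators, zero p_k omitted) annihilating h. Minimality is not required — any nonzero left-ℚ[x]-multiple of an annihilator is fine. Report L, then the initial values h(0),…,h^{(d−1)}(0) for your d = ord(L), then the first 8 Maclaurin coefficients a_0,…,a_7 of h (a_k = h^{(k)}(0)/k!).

f: a_k = -3, 0, 27/2, 0, -81/8, 0, 243/80, 0, …
L₀ from L_f via x↦r, Dx↦r'^{-1}Dx.
L = (9 + 108·x + 432·x^2 + 576·x^3) - 4·Dx + (1 + 4·x)·Dx^2  (order 2).
h: a_k = -3, 0, 27/2, 54, 351/8, -81, -19197/80, -5751/20, …
ICs: h(0) = -3, h′(0) = 0.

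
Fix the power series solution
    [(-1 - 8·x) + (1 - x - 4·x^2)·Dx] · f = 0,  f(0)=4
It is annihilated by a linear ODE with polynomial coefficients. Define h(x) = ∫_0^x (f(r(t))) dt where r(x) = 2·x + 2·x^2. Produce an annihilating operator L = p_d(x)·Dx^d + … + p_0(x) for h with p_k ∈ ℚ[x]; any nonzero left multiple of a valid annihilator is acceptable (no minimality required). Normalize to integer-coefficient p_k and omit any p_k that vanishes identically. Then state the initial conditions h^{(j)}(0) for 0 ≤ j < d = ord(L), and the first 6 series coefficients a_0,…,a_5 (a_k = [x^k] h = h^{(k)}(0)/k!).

f: a_k = 4, 4, 20, 36, 116, 260, …
Change of var in L_f (x↦r) gives L₀.
h=∫h₀ ⇒ L = L₀·Dx.
L = (2 + 36·x + 96·x^2 + 64·x^3)·Dx + (-1 + 2·x + 18·x^2 + 32·x^3 + 16·x^4)·Dx^2  (order 2).
h: a_k = 0, 4, 4, 88/3, 112, 560, …
ICs: h(0) = 0, h′(0) = 4.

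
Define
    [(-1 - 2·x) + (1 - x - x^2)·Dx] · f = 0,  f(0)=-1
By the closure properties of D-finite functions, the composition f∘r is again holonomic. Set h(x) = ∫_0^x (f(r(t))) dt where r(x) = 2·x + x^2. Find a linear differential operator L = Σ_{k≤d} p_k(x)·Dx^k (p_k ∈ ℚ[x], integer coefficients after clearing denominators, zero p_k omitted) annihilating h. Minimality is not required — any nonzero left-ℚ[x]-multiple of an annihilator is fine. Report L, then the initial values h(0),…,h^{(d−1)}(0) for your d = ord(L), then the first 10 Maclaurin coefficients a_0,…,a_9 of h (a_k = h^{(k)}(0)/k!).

f: a_k = -1, -1, -2, -3, -5, -8, -13, -21, -34, -55, …
Change of var in L_f (x↦r) gives L₀.
h=∫h₀ ⇒ L = L₀·Dx.
L = (2 + 10·x + 12·x^2 + 4·x^3)·Dx + (-1 + 2·x + 5·x^2 + 4·x^3 + x^4)·Dx^2  (order 2).
h: a_k = 0, -1, -1, -3, -8, -118/5, -217/3, -1595/7, -733, -21557/9, …
ICs: h(0) = 0, h′(0) = -1.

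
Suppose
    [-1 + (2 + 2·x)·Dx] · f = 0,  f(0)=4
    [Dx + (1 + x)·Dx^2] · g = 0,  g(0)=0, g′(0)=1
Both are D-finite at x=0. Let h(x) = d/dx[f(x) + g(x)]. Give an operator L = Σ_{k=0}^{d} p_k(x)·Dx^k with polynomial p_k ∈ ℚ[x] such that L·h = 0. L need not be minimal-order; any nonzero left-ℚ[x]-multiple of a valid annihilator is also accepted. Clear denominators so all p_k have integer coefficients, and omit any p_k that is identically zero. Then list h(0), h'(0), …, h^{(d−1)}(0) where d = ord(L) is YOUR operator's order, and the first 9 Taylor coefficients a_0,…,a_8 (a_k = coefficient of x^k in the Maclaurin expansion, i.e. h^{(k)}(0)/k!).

f: a_k = 4, 2, -1/2, 1/4, -5/32, 7/64, -21/256, 33/512, -429/8192, …
g: a_k = 0, 1, -1/2, 1/3, -1/4, 1/5, -1/6, 1/7, -1/8, …
h₀=f+g: left-lcm gives L₀, ord ≤ 3.
h=h₀': d/dx-closure on L₀ ⇒ L.
L = 1 + (5 + 5·x)·Dx + (2 + 4·x + 2·x^2)·Dx^2  (order 2).
h: a_k = 3, -2, 7/4, -13/8, 99/64, -191/128, 743/512, -1453/1024, 22819/16384, …
ICs: h(0) = 3, h′(0) = -2.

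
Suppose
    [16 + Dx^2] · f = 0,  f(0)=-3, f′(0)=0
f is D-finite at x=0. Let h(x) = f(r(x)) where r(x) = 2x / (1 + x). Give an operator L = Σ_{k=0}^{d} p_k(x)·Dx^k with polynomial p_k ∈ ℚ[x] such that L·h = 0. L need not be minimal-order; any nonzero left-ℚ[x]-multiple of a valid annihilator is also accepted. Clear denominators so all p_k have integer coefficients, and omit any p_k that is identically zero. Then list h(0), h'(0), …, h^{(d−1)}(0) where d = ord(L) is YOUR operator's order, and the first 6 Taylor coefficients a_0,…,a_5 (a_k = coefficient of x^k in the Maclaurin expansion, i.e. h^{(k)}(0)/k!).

f: a_k = -3, 0, 24, 0, -32, 0, …
f∘r: x↦r, Dx↦Dx/r' in L_f ⇒ L₀.
L = 64 + (2 + 6·x + 6·x^2 + 2·x^3)·Dx + (1 + 4·x + 6·x^2 + 4·x^3 + x^4)·Dx^2  (order 2).
h: a_k = -3, 0, 96, -192, -224, 1664, …
ICs: h(0) = -3, h′(0) = 0.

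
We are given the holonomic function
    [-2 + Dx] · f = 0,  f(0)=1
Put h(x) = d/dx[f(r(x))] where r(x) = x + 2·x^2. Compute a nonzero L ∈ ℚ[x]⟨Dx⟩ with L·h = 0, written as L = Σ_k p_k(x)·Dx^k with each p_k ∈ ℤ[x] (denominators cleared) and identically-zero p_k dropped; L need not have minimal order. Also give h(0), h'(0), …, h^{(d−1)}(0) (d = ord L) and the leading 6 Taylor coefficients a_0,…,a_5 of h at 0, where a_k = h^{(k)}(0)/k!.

L = (6 + 16·x + 32·x^2) + (-1 - 4·x)·Dx  (order 1).
h: a_k = 2, 12, 28, 200/3, 108, 2648/15, …
ICs: h(0) = 2.

f: a_k = 1, 2, 2, 4/3, 2/3, 4/15, …
h₀=f(r): pull back L_f along r ⇒ L₀.
h=h₀': d/dx-closure on L₀ ⇒ L.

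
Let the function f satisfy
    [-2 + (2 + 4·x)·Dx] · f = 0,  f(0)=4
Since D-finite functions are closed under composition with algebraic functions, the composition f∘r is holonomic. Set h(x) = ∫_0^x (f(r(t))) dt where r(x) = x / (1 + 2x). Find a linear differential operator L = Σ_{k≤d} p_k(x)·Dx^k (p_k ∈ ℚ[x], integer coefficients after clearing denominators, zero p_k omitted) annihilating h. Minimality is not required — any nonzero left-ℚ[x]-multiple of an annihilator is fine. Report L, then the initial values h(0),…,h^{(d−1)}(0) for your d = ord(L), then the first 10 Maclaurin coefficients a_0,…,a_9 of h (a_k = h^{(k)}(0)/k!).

f: a_k = 4, 4, -2, 2, -5/2, 7/2, -21/4, 33/4, -429/32, 715/32, …
Change of var in L_f (x↦r) gives L₀.
∫: right-multiply L₀ by Dx.
L = -Dx + (1 + 6·x + 8·x^2)·Dx^2  (order 2).
h: a_k = 0, 4, 2, -10/3, 13/2, -141/10, 133/4, -2353/28, 7205/32, -182461/288, …
ICs: h(0) = 0, h′(0) = 4.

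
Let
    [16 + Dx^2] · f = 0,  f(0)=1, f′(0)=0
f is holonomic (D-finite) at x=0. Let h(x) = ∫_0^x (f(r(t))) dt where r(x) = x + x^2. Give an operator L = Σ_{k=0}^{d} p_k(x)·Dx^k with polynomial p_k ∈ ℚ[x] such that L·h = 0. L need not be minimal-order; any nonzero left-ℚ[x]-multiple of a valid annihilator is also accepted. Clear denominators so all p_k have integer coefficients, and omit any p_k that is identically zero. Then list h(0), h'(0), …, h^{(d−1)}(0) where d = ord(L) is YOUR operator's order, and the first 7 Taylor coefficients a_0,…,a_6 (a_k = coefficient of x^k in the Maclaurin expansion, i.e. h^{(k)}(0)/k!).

L = (16 + 96·x + 192·x^2 + 128·x^3)·Dx - 2·Dx^2 + (1 + 2·x)·Dx^3  (order 3).
h: a_k = 0, 1, 0, -8/3, -4, 8/15, 64/9, …
ICs: h(0) = 0, h′(0) = 1, h′′(0) = 0.

f: a_k = 1, 0, -8, 0, 32/3, 0, -256/45, …
Substitute x→r, Dx→(1/r')Dx; clear ⇒ L₀.
h=∫h₀ ⇒ L = L₀·Dx.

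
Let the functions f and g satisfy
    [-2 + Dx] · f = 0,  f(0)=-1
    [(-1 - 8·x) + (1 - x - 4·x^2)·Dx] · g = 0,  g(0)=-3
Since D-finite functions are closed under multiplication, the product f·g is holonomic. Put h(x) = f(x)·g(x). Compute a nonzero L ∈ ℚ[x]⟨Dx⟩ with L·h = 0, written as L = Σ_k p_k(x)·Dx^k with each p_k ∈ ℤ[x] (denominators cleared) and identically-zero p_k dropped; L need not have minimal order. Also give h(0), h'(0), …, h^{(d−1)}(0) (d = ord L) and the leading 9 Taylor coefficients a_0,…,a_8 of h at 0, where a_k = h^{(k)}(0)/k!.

f: a_k = -1, -2, -2, -4/3, -2/3, -4/15, -4/45, -8/315, -2/315, …
g: a_k = -3, -3, -15, -27, -87, -195, -543, -1323, -3495, …
f·g: L₀ = L_f ⊗_s L_g, ord ≤ 1·1.
L = (3 + 6·x - 8·x^2) + (-1 + x + 4·x^2)·Dx  (order 1).
h: a_k = 3, 9, 27, 67, 177, 2229/5, 17311/15, 102807/35, 264377/35, …
ICs: h(0) = 3.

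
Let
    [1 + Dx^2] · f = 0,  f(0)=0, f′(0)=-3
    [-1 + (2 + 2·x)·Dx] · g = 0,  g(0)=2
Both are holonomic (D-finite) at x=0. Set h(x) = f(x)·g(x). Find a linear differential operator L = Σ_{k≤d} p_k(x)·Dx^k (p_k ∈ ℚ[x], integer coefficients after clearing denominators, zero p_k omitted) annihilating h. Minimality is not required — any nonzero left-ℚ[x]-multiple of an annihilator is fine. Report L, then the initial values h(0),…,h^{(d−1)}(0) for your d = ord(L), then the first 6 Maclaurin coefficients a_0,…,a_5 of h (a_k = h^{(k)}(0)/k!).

L = (7 + 8·x + 4·x^2) + (-4 - 4·x)·Dx + (4 + 8·x + 4·x^2)·Dx^2  (order 2).
h: a_k = 0, -6, -3, 7/4, 1/8, 19/320, …
ICs: h(0) = 0, h′(0) = -6.

f: a_k = 0, -3, 0, 1/2, 0, -1/40, …
g: a_k = 2, 1, -1/4, 1/8, -5/64, 7/128, …
L₀ := L_f ⊗_s L_g (sym. prod.), ord ≤ 2.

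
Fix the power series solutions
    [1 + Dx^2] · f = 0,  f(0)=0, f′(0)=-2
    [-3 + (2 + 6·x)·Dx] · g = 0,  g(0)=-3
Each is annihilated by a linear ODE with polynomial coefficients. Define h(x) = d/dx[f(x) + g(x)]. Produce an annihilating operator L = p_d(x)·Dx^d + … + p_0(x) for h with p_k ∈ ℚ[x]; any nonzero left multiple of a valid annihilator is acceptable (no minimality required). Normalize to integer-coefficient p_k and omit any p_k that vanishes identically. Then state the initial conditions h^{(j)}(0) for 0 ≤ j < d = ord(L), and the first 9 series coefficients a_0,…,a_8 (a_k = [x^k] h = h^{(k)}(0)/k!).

f: a_k = 0, -2, 0, 1/3, 0, -1/60, 0, 1/2520, 0, …
g: a_k = -3, -9/2, 27/8, -81/16, 1215/128, -5103/256, 45927/1024, -216513/2048, 8444007/32768, …
h₀=f+g: left-lcm gives L₀, ord ≤ 3.
h₀' ⇒ L via d/dx closure of L₀.
L = (-417 - 72·x - 108·x^2) + (-62 - 234·x - 216·x^2 - 216·x^3)·Dx + (-417 - 72·x - 108·x^2)·Dx^2 + (-62 - 234·x - 216·x^2 - 216·x^3)·Dx^3  (order 3).
h: a_k = -13/2, 27/4, -227/16, 1215/32, -76609/768, 137781/512, -68201339/92160, 8444007/4096, -119693800249/20643840, …
ICs: h(0) = -13/2, h′(0) = 27/4, h′′(0) = -227/8.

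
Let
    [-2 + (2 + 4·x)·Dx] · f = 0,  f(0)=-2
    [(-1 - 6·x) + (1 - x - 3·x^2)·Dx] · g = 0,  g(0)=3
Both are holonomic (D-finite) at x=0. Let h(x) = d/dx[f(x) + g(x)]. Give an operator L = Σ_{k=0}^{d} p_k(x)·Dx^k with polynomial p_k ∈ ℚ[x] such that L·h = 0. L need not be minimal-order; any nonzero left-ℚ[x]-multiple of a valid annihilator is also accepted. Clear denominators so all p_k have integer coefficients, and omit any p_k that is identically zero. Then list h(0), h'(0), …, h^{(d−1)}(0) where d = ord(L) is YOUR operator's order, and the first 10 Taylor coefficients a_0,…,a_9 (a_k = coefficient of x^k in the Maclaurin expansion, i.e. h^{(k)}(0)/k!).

L = (-22 - 134·x - 312·x^2 - 324·x^3 - 270·x^4) + (-13 - 148·x - 565·x^2 - 1056·x^3 - 1251·x^4 - 810·x^5)·Dx + (3 + 16·x + 25·x^2 - 26·x^3 - 183·x^4 - 312·x^5 - 180·x^6)·Dx^2  (order 2).
h: a_k = 1, 26, 60, 233, 2365/4, 7047/4, 36225/8, 97965/8, 1996317/64, 5163515/64, …
ICs: h(0) = 1, h′(0) = 26.

f: a_k = -2, -2, 1, -1, 5/4, -7/4, 21/8, -33/8, 429/64, -715/64, …
g: a_k = 3, 3, 12, 21, 57, 120, 291, 651, 1524, 3477, …
Weyl lclm of L_f,L_g ⇒ L₀ (ord ≤ 2).
h=h₀': d/dx-closure on L₀ ⇒ L.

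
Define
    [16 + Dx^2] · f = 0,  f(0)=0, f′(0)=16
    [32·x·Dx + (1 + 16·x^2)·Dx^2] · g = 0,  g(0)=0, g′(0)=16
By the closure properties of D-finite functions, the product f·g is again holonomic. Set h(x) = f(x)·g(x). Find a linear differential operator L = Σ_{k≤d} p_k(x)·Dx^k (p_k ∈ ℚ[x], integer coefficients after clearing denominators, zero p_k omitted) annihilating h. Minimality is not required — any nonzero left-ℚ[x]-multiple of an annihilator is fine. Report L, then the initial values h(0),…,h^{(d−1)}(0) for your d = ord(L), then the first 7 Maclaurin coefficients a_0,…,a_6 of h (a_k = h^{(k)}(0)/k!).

L = (1280 + 53248·x^2 + 360448·x^4 + 2097152·x^6 + 8388608·x^8) + (1536·x + 40960·x^3 + 393216·x^5 + 2097152·x^7)·Dx + (96 + 4096·x^2 + 36864·x^4 + 262144·x^6 + 1048576·x^8)·Dx^2 + (96·x + 2560·x^3 + 24576·x^5 + 131072·x^7)·Dx^3 + (1 + 48·x^2 + 896·x^4 + 8192·x^6 + 32768·x^8)·Dx^4  (order 4).
h: a_k = 0, 0, 256, 0, -2048, 0, 155648/9, …
ICs: h(0) = 0, h′(0) = 0, h′′(0) = 512, h′′′(0) = 0.

f: a_k = 0, 16, 0, -128/3, 0, 512/15, 0, …
g: a_k = 0, 16, 0, -256/3, 0, 4096/5, 0, …
f·g: L₀ = L_f ⊗_s L_g, ord ≤ 2·2.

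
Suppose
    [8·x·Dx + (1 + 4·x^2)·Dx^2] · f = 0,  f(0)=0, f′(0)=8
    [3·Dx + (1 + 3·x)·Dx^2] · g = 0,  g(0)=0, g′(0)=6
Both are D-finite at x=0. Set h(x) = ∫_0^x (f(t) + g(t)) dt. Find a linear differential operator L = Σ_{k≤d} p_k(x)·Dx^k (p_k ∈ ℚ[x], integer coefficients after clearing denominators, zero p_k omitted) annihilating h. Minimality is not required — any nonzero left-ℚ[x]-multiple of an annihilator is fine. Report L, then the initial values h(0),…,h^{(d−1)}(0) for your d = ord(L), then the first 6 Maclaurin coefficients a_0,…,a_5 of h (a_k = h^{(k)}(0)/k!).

f: a_k = 0, 8, 0, -32/3, 0, 128/5, …
g: a_k = 0, 6, -9, 18, -81/2, 486/5, …
L₀ := lclm(L_f,L_g); ord L₀ ≤ 2+2.
Integrate: L := L₀·Dx.
L = (-24 - 216·x + 288·x^2 + 288·x^3)·Dx^2 + (-26 - 48·x - 120·x^2 + 576·x^3 + 576·x^4)·Dx^3 + (-3 - x + 24·x^2 + 32·x^3 + 144·x^4 + 144·x^5)·Dx^4  (order 4).
h: a_k = 0, 0, 7, -3, 11/6, -81/10, …
ICs: h(0) = 0, h′(0) = 0, h′′(0) = 14, h′′′(0) = -18.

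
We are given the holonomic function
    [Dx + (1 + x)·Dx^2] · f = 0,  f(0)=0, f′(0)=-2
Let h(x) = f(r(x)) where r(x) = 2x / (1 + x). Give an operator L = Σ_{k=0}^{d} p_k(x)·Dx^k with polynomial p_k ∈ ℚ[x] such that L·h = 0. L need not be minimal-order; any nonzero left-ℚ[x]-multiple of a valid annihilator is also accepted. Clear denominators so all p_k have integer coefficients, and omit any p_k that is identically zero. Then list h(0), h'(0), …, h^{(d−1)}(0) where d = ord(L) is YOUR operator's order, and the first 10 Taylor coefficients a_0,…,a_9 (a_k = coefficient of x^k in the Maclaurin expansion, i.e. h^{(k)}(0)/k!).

L = (4 + 6·x)·Dx + (1 + 4·x + 3·x^2)·Dx^2  (order 2).
h: a_k = 0, -4, 8, -52/3, 40, -484/5, 728/3, -4372/7, 1640, -39364/9, …
ICs: h(0) = 0, h′(0) = -4.

f: a_k = 0, -2, 1, -2/3, 1/2, -2/5, 1/3, -2/7, 1/4, -2/9, …
Substitute x→r, Dx→(1/r')Dx; clear ⇒ L₀.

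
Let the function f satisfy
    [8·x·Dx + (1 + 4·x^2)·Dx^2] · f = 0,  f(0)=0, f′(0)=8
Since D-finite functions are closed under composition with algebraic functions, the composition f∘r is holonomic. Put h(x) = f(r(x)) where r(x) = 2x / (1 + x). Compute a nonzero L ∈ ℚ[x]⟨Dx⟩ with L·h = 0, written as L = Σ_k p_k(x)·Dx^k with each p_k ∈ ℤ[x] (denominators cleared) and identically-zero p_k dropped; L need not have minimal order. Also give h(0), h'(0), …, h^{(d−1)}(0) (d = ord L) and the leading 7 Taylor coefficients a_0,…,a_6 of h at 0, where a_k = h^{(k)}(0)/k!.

L = (2 + 34·x)·Dx + (1 + 2·x + 17·x^2)·Dx^2  (order 2).
h: a_k = 0, 16, -16, -208/3, 240, 1616/5, -9776/3, …
ICs: h(0) = 0, h′(0) = 16.

f: a_k = 0, 8, 0, -32/3, 0, 128/5, 0, …
Substitute x→r, Dx→(1/r')Dx; clear ⇒ L₀.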